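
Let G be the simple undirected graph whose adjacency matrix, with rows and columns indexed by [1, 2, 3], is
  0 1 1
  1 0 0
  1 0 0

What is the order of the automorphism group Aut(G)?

The degree sequence is [2, 1, 1]; the two degree-1 vertices 2 and 3 are the ends of a path, so G = P_3. The only nontrivial automorphism of a path is the end-to-end reflection, so Aut(G) ≅ Z_2.

2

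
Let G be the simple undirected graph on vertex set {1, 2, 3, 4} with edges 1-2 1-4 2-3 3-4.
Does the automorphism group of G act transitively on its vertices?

Yes

G is 2-regular and bipartite on 2^2 = 4 vertices with girth 4; it is the hypercube graph Q_2. Aut(Q_2) consists of the signed permutations of the 2 coordinate axes: 2! permutations times 2^2 sign flips, so |Aut| = 2^2·2! = 8. Under this action every vertex can be carried to every other, so G is vertex-transitive.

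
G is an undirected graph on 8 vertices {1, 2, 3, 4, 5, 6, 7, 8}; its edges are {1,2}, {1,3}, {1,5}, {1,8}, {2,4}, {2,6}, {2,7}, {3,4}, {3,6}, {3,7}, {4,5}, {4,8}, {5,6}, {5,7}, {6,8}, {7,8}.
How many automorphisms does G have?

1152

G is 4-regular and bipartite with parts {1, 4, 6, 7} and {2, 3, 5, 8} (each part is independent and every cross-pair is an edge), so G = K_{4,4}. Aut(K_{4,4}) is the wreath product S_4 ≀ Z_2: permute within each part, then optionally swap the parts; |Aut| = 2·(4!)² = 1152.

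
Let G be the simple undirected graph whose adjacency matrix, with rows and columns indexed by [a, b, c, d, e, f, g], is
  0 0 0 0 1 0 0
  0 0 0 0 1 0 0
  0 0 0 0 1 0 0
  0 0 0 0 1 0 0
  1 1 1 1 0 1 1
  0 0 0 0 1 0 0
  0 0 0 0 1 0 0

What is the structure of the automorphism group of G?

Vertex e has degree 6 and every other vertex has degree 1, so G is the star K_{1,6} with centre e. Any automorphism fixes the centre and permutes the 6 leaves freely, so Aut(G) ≅ S_6 of order 6! = 720.

S_6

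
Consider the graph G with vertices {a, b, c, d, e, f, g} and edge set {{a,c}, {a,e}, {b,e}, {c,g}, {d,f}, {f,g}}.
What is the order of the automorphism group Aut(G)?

2

The degree sequence is [2, 1, 2, 1, 2, 2, 2]; the two degree-1 vertices b and d are the ends of a path, so G = P_7. A path has exactly one nontrivial symmetry — reversal — giving Aut(G) of order 2.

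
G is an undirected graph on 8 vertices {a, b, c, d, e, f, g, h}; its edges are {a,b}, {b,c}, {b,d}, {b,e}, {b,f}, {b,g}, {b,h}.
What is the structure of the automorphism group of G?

S_7

Vertex b has degree 7 and every other vertex has degree 1, so G is the star K_{1,7} with centre b. The 7 leaves are pairwise interchangeable while the centre is fixed, giving Aut(G) = S_7.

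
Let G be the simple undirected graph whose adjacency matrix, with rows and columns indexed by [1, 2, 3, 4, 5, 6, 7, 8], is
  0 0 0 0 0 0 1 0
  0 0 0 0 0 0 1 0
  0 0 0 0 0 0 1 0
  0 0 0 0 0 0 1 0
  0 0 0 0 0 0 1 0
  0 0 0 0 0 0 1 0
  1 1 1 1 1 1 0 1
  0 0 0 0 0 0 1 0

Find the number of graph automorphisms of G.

Vertex 7 has degree 7 and every other vertex has degree 1, so G is the star K_{1,7} with centre 7. Any automorphism fixes the centre and permutes the 7 leaves freely, so Aut(G) ≅ S_7 of order 7! = 5040.

5040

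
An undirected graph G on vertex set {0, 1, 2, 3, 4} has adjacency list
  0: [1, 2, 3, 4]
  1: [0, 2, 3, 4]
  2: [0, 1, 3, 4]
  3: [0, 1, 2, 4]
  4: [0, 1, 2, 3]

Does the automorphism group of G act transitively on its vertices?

Yes

Every vertex has degree 4, so G is the complete graph K_5. Any permutation of the 5 vertices preserves K_5, so Aut(K_5) = S_5 of order 5! = 120. This group acts transitively on the 5 vertices.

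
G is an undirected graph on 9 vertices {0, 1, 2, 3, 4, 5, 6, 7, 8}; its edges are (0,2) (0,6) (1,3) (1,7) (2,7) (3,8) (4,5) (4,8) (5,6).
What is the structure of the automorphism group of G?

the dihedral group of order 18

Every vertex has degree 2 and the graph is connected, so G is the 9-cycle C_9. C_9 has 9 rotations and 9 reflections, so Aut(C_9) ≅ D_9 of order 18.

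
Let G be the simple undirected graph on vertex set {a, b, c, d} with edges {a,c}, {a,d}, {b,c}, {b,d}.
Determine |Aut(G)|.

G is 2-regular and bipartite with parts {a, b} and {c, d} (each part is independent and every cross-pair is an edge), so G = K_{2,2}. Each part can be permuted independently (S_2 × S_2) and the two equal-size parts can also be swapped, giving (S_2 × S_2) ⋊ Z_2 of order 2·(2!)² = 8.

8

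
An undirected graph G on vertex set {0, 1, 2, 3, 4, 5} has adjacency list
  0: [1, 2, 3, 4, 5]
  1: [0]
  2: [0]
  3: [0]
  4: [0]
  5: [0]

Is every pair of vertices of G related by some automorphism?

Vertex 0 is the only vertex of degree 5, so every automorphism fixes it; G is not vertex-transitive.

No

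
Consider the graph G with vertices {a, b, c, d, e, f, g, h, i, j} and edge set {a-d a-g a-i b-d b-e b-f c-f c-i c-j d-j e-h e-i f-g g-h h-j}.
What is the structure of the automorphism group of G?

S_5

G is 3-regular on 10 vertices with no triangles and no 4-cycles (girth 5): this is the Petersen graph. It is a classical fact that the Petersen graph has automorphism group S_5 (order 120), arising from its description as the Kneser graph K(5,2).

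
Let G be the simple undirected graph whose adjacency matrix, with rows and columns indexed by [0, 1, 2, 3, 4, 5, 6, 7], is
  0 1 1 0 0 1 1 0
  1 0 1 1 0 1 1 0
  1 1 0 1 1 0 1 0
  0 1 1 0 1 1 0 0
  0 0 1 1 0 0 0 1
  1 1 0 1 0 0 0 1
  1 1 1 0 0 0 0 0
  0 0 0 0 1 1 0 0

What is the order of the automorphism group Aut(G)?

The degree sequence is [4, 5, 5, 4, 3, 4, 3, 2]. Checking the degree-preserving permutations of the vertex set shows that none except the identity preserves every edge, so Aut(G) is trivial.

1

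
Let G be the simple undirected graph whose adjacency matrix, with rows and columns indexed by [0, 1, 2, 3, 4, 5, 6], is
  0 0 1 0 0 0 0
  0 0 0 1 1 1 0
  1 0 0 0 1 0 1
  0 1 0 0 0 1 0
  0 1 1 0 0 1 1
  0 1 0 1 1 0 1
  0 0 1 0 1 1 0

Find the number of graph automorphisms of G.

1

Degrees alone do not determine every vertex (e.g. 1 and 2 both have degree 3), but their neighbour-degree multisets differ: N(1) has degrees [2, 4, 4] while N(2) has degrees [1, 3, 4]. Repeating this refinement separates all vertices, so the only automorphism is the identity.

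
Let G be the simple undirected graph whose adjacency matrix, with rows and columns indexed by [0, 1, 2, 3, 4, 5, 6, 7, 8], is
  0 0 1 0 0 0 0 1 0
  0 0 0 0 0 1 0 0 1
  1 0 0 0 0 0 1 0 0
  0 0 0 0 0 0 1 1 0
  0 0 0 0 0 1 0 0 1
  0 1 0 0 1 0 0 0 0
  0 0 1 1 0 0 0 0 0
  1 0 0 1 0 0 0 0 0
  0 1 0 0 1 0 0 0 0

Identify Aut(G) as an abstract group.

G has two connected components, {0, 2, 3, 6, 7} and {1, 4, 5, 8}; each is 2-regular, so G = C_5 ⊔ C_4. The components are non-isomorphic (different sizes), so Aut(G) = Aut(C_5) × Aut(C_4) = D_5 × D_4 of order 10·8 = 80.

D_5 × D_4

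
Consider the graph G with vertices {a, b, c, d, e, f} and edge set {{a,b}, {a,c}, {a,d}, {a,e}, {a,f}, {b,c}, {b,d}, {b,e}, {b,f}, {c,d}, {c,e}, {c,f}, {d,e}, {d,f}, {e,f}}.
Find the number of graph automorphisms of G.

720

Every vertex has degree 5, so G is the complete graph K_6. Any permutation of the 6 vertices preserves K_6, so Aut(K_6) = S_6 of order 6! = 720.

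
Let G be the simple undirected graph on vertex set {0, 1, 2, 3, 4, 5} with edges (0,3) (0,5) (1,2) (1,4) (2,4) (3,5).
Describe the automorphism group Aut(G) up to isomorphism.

G has two connected components, {0, 3, 5} and {1, 2, 4}; each is 2-regular, so G = C_3 ⊔ C_3. With two isomorphic components, Aut(G) = Aut(C_3) ≀ S_2 = (D_3 × D_3) ⋊ Z_2: permute each cycle by D_3, then optionally swap the two cycles. Order 2·(2·3)² = 72.

D_3 ≀ Z_2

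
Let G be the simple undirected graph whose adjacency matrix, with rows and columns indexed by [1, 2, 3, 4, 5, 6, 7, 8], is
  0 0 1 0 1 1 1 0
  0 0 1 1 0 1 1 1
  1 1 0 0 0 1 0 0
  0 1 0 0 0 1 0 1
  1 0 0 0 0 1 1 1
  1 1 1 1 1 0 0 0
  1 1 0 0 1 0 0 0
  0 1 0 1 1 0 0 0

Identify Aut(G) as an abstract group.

The degree sequence is [4, 5, 3, 3, 4, 5, 3, 3]. Checking the degree-preserving permutations of the vertex set shows that none except the identity preserves every edge, so Aut(G) is trivial.

{e}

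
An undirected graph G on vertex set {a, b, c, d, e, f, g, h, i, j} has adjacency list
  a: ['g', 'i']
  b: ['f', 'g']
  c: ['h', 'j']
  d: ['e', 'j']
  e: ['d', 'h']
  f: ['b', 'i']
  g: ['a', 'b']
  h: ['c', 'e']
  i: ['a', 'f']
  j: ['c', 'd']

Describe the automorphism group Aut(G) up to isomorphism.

D_5 ≀ Z_2

G has two connected components, {c, d, e, h, j} and {a, b, f, g, i}; each is 2-regular, so G = C_5 ⊔ C_5. With two isomorphic components, Aut(G) = Aut(C_5) ≀ S_2 = (D_5 × D_5) ⋊ Z_2: permute each cycle by D_5, then optionally swap the two cycles. Order 2·(2·5)² = 200.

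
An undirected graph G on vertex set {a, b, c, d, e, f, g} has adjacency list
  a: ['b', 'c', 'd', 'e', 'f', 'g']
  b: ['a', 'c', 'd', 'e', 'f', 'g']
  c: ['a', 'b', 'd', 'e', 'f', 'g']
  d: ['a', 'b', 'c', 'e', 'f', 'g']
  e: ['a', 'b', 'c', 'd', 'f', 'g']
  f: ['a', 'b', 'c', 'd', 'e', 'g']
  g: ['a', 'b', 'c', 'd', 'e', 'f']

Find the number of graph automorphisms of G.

All 7 vertices are pairwise adjacent: G = K_7. Every bijection on the vertex set is an automorphism of K_7; hence Aut(K_7) ≅ S_7, order 5040.

5040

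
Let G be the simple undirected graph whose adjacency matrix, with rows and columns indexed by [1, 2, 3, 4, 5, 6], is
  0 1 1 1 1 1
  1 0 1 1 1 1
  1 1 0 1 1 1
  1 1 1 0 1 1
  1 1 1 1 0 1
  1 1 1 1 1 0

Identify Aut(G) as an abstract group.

All 6 vertices are pairwise adjacent: G = K_6. Any permutation of the 6 vertices preserves K_6, so Aut(K_6) = S_6 of order 6! = 720.

S_6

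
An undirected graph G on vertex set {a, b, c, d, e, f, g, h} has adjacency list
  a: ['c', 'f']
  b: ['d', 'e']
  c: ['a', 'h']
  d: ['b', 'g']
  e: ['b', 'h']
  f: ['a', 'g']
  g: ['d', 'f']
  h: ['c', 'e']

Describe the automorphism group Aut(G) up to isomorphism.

Every vertex has degree 2 and the graph is connected, so G is the 8-cycle C_8. The automorphisms of the 8-cycle are exactly the symmetries of a regular 8-gon: the dihedral group D_8, |D_8| = 16.

D_8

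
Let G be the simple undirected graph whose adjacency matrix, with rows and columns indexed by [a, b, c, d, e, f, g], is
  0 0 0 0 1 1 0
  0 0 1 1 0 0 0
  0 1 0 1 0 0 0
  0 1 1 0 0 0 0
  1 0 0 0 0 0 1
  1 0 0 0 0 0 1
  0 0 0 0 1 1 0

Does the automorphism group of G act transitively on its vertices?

G has two connected components, {a, e, f, g} and {b, c, d}; each is 2-regular, so G = C_4 ⊔ C_3. The orbit of a under Aut(G) is {a, e, f, g}, which does not contain b, so G is not vertex-transitive.

No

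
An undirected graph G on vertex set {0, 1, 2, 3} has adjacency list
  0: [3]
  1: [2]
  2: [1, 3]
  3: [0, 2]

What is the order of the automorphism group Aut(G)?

2

The degree sequence is [1, 1, 2, 2]; the two degree-1 vertices 0 and 1 are the ends of a path, so G = P_4. A path has exactly one nontrivial symmetry — reversal — giving Aut(G) of order 2.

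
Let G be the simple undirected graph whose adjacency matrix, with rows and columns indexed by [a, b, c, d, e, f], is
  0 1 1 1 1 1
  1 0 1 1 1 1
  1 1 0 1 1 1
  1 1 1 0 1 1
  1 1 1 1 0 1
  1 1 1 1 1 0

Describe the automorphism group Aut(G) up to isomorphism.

S_6

All 6 vertices are pairwise adjacent: G = K_6. Any permutation of the 6 vertices preserves K_6, so Aut(K_6) = S_6 of order 6! = 720.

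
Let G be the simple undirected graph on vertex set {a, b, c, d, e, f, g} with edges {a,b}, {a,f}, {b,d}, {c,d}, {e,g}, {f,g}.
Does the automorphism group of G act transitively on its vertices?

No

Automorphisms preserve degree, but G has vertices of degree 1 and vertices of degree 2; no automorphism maps one to the other, so G is not vertex-transitive.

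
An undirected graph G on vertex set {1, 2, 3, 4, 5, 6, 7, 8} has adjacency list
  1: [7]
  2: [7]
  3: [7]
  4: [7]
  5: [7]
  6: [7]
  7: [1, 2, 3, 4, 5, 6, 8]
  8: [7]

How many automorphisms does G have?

Vertex 7 has degree 7 and every other vertex has degree 1, so G is the star K_{1,7} with centre 7. The 7 leaves are pairwise interchangeable while the centre is fixed, giving Aut(G) = S_7.

5040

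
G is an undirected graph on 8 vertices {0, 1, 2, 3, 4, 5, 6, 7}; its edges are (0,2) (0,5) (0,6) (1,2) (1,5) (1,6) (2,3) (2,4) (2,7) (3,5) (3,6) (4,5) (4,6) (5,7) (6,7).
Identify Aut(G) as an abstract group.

S_3 × S_5

The vertices split by degree into {2, 5, 6} (degree 5) and {0, 1, 3, 4, 7} (degree 3); every edge runs between the two parts, so G is the complete bipartite graph K_{3,5}. The parts have unequal sizes, so no automorphism swaps them; each part is permuted independently, giving S_3 × S_5 of order 3!·5! = 720.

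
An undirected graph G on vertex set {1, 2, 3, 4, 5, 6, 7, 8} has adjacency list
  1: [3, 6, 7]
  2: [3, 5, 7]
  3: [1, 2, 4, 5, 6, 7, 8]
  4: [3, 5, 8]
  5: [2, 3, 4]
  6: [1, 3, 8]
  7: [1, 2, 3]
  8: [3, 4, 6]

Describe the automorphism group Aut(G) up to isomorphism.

the dihedral group of order 14

Vertex 3 is the unique vertex of degree 7; the remaining 7 vertices each have degree 3 and induce a cycle, so G is the wheel on 8 vertices with hub 3. With the hub fixed, the remaining symmetry is that of the rim cycle C_7, giving the dihedral group D_7.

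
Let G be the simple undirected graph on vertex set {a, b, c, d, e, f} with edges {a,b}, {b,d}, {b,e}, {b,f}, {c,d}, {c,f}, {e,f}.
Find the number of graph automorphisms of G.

1

Degrees alone do not determine every vertex (e.g. c and d both have degree 2), but their neighbour-degree multisets differ: N(c) has degrees [2, 3] while N(d) has degrees [2, 4]. Repeating this refinement separates all vertices, so the only automorphism is the identity.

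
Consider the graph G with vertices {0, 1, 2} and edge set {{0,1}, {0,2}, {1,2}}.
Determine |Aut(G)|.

Every vertex has degree 2, so G is the complete graph K_3. Every bijection on the vertex set is an automorphism of K_3; hence Aut(K_3) ≅ S_3, order 6.

6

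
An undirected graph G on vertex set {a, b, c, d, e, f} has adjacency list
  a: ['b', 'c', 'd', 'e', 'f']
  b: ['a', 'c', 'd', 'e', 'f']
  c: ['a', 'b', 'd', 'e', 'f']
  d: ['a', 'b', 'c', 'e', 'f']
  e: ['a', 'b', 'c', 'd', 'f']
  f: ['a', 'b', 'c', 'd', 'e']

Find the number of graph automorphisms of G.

All 6 vertices are pairwise adjacent: G = K_6. Every bijection on the vertex set is an automorphism of K_6; hence Aut(K_6) ≅ S_6, order 720.

720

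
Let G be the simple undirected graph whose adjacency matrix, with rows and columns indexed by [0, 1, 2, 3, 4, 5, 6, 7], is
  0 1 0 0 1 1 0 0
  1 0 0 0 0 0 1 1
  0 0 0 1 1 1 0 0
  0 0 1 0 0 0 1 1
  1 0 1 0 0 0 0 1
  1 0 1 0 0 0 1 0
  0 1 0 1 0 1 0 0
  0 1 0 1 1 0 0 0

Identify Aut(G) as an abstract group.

the hyperoctahedral group B_3

G is 3-regular and bipartite on 2^3 = 8 vertices with girth 4; it is the hypercube graph Q_3. Aut(Q_3) consists of the signed permutations of the 3 coordinate axes: 3! permutations times 2^3 sign flips, so |Aut| = 2^3·3! = 48.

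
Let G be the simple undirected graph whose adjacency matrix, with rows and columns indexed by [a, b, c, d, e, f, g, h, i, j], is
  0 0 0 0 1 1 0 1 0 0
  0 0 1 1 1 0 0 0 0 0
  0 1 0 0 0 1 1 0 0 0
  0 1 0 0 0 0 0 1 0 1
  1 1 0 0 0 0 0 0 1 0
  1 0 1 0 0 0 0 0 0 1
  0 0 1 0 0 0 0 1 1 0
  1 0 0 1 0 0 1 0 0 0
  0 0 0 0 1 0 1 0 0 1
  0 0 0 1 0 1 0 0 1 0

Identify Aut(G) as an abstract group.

G is 3-regular on 10 vertices with no triangles and no 4-cycles (girth 5): this is the Petersen graph. Viewing the Petersen graph as the Kneser graph K(5,2) — vertices are 2-subsets of {1,…,5}, edges join disjoint pairs — its automorphisms are exactly the permutations of the 5-element set, so Aut ≅ S_5 of order 120.

S_5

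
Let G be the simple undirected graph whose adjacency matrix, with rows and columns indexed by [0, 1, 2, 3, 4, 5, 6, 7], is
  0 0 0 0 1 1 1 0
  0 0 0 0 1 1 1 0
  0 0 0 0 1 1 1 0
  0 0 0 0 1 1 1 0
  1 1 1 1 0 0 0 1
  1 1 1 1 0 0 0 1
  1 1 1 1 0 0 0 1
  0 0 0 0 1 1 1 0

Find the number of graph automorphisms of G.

The vertices split by degree into {4, 5, 6} (degree 5) and {0, 1, 2, 3, 7} (degree 3); every edge runs between the two parts, so G is the complete bipartite graph K_{3,5}. The parts have unequal sizes, so no automorphism swaps them; each part is permuted independently, giving S_5 × S_3 of order 5!·3! = 720.

720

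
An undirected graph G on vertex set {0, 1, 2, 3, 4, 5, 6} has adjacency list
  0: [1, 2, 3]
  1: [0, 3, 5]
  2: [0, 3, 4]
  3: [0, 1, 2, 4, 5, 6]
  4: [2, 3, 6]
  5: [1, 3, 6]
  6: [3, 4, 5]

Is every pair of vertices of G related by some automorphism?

No

Vertex 3 is the only vertex of degree 6, so every automorphism fixes it; G is not vertex-transitive.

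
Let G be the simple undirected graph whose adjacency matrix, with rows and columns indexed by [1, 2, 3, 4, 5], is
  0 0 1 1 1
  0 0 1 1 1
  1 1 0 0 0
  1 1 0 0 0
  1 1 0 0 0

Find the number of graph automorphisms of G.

12

The vertices split by degree into {1, 2} (degree 3) and {3, 4, 5} (degree 2); every edge runs between the two parts, so G is the complete bipartite graph K_{2,3}. The parts have unequal sizes, so no automorphism swaps them; each part is permuted independently, giving S_2 × S_3 of order 2!·3! = 12.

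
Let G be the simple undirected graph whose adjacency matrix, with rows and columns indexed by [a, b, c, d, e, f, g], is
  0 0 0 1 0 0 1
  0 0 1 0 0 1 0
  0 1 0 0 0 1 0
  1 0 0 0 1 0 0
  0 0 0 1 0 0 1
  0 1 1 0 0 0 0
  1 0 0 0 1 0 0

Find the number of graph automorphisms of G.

48

G has two connected components, {a, d, e, g} and {b, c, f}; each is 2-regular, so G = C_4 ⊔ C_3. The components are non-isomorphic (different sizes), so Aut(G) = Aut(C_3) × Aut(C_4) = D_3 × D_4 of order 6·8 = 48.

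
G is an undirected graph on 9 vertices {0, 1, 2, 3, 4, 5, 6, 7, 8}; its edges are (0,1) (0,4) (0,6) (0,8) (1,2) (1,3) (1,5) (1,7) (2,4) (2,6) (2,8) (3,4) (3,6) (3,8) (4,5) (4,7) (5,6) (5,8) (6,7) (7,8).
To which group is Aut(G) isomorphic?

The vertices split by degree into {1, 4, 6, 8} (degree 5) and {0, 2, 3, 5, 7} (degree 4); every edge runs between the two parts, so G is the complete bipartite graph K_{4,5}. The parts have unequal sizes, so no automorphism swaps them; each part is permuted independently, giving S_5 × S_4 of order 5!·4! = 2880.

S_5 × S_4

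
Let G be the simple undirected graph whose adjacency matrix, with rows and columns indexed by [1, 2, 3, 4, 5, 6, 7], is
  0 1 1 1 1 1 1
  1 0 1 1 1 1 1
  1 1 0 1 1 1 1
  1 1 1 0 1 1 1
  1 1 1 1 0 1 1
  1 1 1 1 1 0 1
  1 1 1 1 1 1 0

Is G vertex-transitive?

Yes

All 7 vertices are pairwise adjacent: G = K_7. Any permutation of the 7 vertices preserves K_7, so Aut(K_7) = S_7 of order 7! = 5040. Under this action every vertex can be carried to every other, so G is vertex-transitive.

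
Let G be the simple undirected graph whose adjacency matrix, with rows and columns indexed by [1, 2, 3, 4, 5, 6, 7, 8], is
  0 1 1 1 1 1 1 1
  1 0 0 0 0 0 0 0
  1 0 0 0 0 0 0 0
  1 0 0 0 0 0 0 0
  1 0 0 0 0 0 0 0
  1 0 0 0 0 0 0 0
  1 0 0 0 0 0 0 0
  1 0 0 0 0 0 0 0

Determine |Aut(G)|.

5040

Vertex 1 has degree 7 and every other vertex has degree 1, so G is the star K_{1,7} with centre 1. Any automorphism fixes the centre and permutes the 7 leaves freely, so Aut(G) ≅ S_7 of order 7! = 5040.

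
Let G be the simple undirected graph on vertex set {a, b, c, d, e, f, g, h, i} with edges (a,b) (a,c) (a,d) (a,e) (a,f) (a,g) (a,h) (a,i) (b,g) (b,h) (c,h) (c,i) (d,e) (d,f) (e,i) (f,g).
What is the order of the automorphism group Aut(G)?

16

Vertex a is the unique vertex of degree 8; the remaining 8 vertices each have degree 3 and induce a cycle, so G is the wheel on 9 vertices with hub a. Every automorphism fixes the hub and acts on the rim 8-cycle, so Aut(G) ≅ Aut(C_8) = D_8 of order 16.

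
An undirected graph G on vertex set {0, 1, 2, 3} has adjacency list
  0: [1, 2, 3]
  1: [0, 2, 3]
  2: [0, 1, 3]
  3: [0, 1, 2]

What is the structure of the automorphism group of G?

the symmetric group on 4 letters

All 4 vertices are pairwise adjacent: G = K_4. Any permutation of the 4 vertices preserves K_4, so Aut(K_4) = S_4 of order 4! = 24.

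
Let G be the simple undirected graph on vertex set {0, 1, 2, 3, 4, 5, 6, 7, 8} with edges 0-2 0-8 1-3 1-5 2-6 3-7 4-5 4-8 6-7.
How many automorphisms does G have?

18

G is 2-regular and connected on 9 vertices, i.e. the cycle C_9. The automorphisms of the 9-cycle are exactly the symmetries of a regular 9-gon: the dihedral group D_9, |D_9| = 18.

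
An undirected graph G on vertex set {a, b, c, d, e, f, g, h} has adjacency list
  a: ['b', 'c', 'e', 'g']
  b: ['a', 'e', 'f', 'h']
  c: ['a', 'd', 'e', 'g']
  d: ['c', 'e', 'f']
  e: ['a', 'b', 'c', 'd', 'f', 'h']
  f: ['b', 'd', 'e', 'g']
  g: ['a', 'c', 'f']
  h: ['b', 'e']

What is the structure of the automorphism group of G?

The degree sequence is [4, 4, 4, 3, 6, 4, 3, 2]. Checking the degree-preserving permutations of the vertex set shows that none except the identity preserves every edge, so Aut(G) is trivial.

the trivial group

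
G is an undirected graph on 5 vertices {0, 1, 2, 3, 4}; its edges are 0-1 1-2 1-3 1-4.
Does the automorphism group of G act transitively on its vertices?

Vertex 1 is the only vertex of degree 4, so every automorphism fixes it; G is not vertex-transitive.

No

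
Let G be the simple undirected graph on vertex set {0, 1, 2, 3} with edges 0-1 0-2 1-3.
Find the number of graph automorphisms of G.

2

The degree sequence is [2, 2, 1, 1]; the two degree-1 vertices 2 and 3 are the ends of a path, so G = P_4. A path has exactly one nontrivial symmetry — reversal — giving Aut(G) of order 2.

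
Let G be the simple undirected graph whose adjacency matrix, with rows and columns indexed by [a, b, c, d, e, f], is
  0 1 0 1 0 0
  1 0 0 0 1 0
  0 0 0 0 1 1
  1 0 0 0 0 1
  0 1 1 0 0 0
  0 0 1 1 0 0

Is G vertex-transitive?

G is 2-regular and connected on 6 vertices, i.e. the cycle C_6. C_6 has 6 rotations and 6 reflections, so Aut(C_6) ≅ D_6 of order 12. This group acts transitively on the 6 vertices.

Yes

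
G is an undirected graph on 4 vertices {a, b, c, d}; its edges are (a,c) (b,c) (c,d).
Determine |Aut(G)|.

Vertex c has degree 3 and every other vertex has degree 1, so G is the star K_{1,3} with centre c. The 3 leaves are pairwise interchangeable while the centre is fixed, giving Aut(G) = S_3.

6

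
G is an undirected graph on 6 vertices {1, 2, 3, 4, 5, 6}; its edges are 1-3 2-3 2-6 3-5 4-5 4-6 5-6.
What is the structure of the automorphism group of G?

1

The degree sequence is [1, 2, 3, 2, 3, 3]. Checking the degree-preserving permutations of the vertex set shows that none except the identity preserves every edge, so Aut(G) is trivial.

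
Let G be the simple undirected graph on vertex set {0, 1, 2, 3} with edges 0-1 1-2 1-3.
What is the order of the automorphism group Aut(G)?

6

Vertex 1 has degree 3 and every other vertex has degree 1, so G is the star K_{1,3} with centre 1. Any automorphism fixes the centre and permutes the 3 leaves freely, so Aut(G) ≅ S_3 of order 3! = 6.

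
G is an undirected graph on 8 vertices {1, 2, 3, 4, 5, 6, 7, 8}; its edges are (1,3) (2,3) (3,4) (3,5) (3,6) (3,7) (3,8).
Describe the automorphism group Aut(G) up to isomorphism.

Vertex 3 has degree 7 and every other vertex has degree 1, so G is the star K_{1,7} with centre 3. The 7 leaves are pairwise interchangeable while the centre is fixed, giving Aut(G) = S_7.

the symmetric group on 7 letters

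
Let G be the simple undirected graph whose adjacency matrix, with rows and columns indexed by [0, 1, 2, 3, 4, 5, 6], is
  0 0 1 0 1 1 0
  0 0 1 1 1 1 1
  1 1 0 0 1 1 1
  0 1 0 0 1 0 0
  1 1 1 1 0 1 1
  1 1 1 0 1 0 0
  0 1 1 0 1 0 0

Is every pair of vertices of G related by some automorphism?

No

Vertex 3 is the only vertex of degree 2, so every automorphism fixes it; G is not vertex-transitive.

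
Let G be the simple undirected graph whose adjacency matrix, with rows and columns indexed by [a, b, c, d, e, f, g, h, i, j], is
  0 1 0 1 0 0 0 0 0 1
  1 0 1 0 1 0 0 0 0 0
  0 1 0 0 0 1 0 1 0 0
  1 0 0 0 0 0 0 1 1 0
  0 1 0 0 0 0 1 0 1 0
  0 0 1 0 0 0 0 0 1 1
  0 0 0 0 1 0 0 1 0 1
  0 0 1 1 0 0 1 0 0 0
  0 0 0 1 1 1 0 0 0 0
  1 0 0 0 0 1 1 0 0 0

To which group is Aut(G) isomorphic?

the symmetric group S_5

G is 3-regular on 10 vertices with no triangles and no 4-cycles (girth 5): this is the Petersen graph. Viewing the Petersen graph as the Kneser graph K(5,2) — vertices are 2-subsets of {1,…,5}, edges join disjoint pairs — its automorphisms are exactly the permutations of the 5-element set, so Aut ≅ S_5 of order 120.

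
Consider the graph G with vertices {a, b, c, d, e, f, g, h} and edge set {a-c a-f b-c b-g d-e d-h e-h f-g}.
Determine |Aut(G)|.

G has two connected components, {a, b, c, f, g} and {d, e, h}; each is 2-regular, so G = C_5 ⊔ C_3. The components are non-isomorphic (different sizes), so Aut(G) = Aut(C_3) × Aut(C_5) = D_3 × D_5 of order 6·10 = 60.

60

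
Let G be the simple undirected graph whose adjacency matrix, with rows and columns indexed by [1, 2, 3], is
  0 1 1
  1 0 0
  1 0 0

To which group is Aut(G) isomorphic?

The degree sequence is [2, 1, 1]; the two degree-1 vertices 2 and 3 are the ends of a path, so G = P_3. A path has exactly one nontrivial symmetry — reversal — giving Aut(G) of order 2.

the cyclic group of order 2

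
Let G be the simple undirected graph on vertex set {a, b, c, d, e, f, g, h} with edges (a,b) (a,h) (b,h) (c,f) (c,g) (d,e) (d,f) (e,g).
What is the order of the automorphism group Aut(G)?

60

G has two connected components, {c, d, e, f, g} and {a, b, h}; each is 2-regular, so G = C_5 ⊔ C_3. The components are non-isomorphic (different sizes), so Aut(G) = Aut(C_5) × Aut(C_3) = D_5 × D_3 of order 10·6 = 60.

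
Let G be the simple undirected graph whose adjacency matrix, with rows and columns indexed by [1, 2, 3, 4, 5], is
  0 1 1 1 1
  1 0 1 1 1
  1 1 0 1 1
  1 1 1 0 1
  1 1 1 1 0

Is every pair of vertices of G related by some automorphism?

Every vertex has degree 4, so G is the complete graph K_5. Every bijection on the vertex set is an automorphism of K_5; hence Aut(K_5) ≅ S_5, order 120. This group acts transitively on the 5 vertices.

Yes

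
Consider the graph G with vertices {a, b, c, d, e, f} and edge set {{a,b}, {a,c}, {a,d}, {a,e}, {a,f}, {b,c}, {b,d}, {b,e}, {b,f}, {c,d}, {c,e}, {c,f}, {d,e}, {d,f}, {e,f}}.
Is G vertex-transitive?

Yes

All 6 vertices are pairwise adjacent: G = K_6. Every bijection on the vertex set is an automorphism of K_6; hence Aut(K_6) ≅ S_6, order 720. This group acts transitively on the 6 vertices.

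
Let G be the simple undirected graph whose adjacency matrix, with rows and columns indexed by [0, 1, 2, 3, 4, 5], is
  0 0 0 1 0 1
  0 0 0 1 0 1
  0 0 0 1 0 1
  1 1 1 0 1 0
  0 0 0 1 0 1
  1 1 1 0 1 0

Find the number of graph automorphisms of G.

The vertices split by degree into {3, 5} (degree 4) and {0, 1, 2, 4} (degree 2); every edge runs between the two parts, so G is the complete bipartite graph K_{2,4}. The parts have unequal sizes, so no automorphism swaps them; each part is permuted independently, giving S_4 × S_2 of order 4!·2! = 48.

48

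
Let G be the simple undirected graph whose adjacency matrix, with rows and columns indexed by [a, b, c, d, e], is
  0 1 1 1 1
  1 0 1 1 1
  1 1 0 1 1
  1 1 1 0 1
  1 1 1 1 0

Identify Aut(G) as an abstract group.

the symmetric group on 5 letters

Every vertex has degree 4, so G is the complete graph K_5. Any permutation of the 5 vertices preserves K_5, so Aut(K_5) = S_5 of order 5! = 120.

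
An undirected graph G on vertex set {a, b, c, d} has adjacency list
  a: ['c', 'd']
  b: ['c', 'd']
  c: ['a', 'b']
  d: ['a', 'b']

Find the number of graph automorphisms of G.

8

Every vertex has degree 2 and the graph is connected, so G is the 4-cycle C_4. The automorphisms of the 4-cycle are exactly the symmetries of a regular 4-gon: the dihedral group D_4, |D_4| = 8.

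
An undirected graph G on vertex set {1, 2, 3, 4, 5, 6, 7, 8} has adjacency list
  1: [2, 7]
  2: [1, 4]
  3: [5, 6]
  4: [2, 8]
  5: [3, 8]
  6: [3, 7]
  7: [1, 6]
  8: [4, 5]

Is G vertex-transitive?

Yes

G is 2-regular and connected on 8 vertices, i.e. the cycle C_8. C_8 has 8 rotations and 8 reflections, so Aut(C_8) ≅ D_8 of order 16. Under this action every vertex can be carried to every other, so G is vertex-transitive.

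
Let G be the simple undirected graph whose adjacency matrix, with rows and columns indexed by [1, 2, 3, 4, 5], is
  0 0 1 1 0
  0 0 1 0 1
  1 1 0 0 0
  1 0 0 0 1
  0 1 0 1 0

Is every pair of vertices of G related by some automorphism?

Yes

G is 2-regular and connected on 5 vertices, i.e. the cycle C_5. C_5 has 5 rotations and 5 reflections, so Aut(C_5) ≅ D_5 of order 10. This group acts transitively on the 5 vertices.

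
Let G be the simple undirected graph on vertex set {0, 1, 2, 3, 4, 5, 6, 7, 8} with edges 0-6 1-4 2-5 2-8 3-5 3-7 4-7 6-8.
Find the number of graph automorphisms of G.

2

The degree sequence is [1, 1, 2, 2, 2, 2, 2, 2, 2]; the two degree-1 vertices 0 and 1 are the ends of a path, so G = P_9. A path has exactly one nontrivial symmetry — reversal — giving Aut(G) of order 2.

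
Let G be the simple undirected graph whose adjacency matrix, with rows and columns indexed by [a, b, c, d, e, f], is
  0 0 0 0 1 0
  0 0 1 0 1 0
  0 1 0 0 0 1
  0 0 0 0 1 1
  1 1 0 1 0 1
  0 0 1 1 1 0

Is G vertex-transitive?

Vertex a is the only vertex of degree 1, so every automorphism fixes it; G is not vertex-transitive.

No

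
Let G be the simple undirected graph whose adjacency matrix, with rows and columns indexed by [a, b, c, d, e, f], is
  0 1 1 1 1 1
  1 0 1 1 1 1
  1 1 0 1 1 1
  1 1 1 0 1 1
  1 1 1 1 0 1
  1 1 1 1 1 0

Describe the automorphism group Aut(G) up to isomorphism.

Every vertex has degree 5, so G is the complete graph K_6. Every bijection on the vertex set is an automorphism of K_6; hence Aut(K_6) ≅ S_6, order 720.

the symmetric group on 6 letters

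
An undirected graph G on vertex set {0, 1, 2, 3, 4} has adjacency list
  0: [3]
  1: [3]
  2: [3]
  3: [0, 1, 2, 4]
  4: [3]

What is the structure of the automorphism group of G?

the symmetric group on 4 letters

Vertex 3 has degree 4 and every other vertex has degree 1, so G is the star K_{1,4} with centre 3. Any automorphism fixes the centre and permutes the 4 leaves freely, so Aut(G) ≅ S_4 of order 4! = 24.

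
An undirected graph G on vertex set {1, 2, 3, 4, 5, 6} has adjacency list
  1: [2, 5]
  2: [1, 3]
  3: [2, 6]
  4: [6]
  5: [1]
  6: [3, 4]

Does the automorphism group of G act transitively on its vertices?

No

Automorphisms preserve degree, but G has vertices of degree 1 and vertices of degree 2; no automorphism maps one to the other, so G is not vertex-transitive.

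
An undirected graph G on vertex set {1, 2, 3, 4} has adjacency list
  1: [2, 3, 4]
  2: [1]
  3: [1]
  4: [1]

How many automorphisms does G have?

6

Vertex 1 has degree 3 and every other vertex has degree 1, so G is the star K_{1,3} with centre 1. The 3 leaves are pairwise interchangeable while the centre is fixed, giving Aut(G) = S_3.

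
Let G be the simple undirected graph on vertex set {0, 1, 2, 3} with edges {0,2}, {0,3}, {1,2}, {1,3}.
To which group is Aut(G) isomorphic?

Z_2^2 ⋊ S_2

G is 2-regular and bipartite on 2^2 = 4 vertices with girth 4; it is the hypercube graph Q_2. The symmetry group of the 2-cube is the hyperoctahedral group B_2 = Z_2 ≀ S_2, of order 2^2·2! = 8.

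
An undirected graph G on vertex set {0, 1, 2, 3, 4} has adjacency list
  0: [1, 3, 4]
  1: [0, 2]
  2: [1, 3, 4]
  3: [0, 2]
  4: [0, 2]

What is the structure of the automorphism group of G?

S_3 × S_2

The vertices split by degree into {0, 2} (degree 3) and {1, 3, 4} (degree 2); every edge runs between the two parts, so G is the complete bipartite graph K_{2,3}. Automorphisms preserve the bipartition setwise (since the parts differ in size) and act as S_3 × S_2 within it; |Aut| = 12.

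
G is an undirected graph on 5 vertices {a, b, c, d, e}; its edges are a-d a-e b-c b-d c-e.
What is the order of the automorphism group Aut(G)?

10

G is 2-regular and connected on 5 vertices, i.e. the cycle C_5. C_5 has 5 rotations and 5 reflections, so Aut(C_5) ≅ D_5 of order 10.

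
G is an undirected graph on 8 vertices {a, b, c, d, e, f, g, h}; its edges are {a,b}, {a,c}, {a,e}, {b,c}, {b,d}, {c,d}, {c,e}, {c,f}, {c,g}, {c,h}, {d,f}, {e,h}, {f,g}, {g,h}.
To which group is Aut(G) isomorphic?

Vertex c is the unique vertex of degree 7; the remaining 7 vertices each have degree 3 and induce a cycle, so G is the wheel on 8 vertices with hub c. Every automorphism fixes the hub and acts on the rim 7-cycle, so Aut(G) ≅ Aut(C_7) = D_7 of order 14.

D_7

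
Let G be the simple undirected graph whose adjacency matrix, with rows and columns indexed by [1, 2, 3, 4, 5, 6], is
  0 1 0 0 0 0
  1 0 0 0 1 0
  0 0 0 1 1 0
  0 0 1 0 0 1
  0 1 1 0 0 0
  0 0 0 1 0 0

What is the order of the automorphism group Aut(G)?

The degree sequence is [1, 2, 2, 2, 2, 1]; the two degree-1 vertices 1 and 6 are the ends of a path, so G = P_6. The only nontrivial automorphism of a path is the end-to-end reflection, so Aut(G) ≅ Z_2.

2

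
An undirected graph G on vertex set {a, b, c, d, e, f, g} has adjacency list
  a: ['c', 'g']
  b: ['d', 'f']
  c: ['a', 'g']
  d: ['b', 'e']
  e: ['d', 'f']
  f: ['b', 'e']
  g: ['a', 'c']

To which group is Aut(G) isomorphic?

G has two connected components, {b, d, e, f} and {a, c, g}; each is 2-regular, so G = C_4 ⊔ C_3. No automorphism exchanges components of different sizes, hence Aut(G) is the direct product D_4 × D_3, order 48.

D_4 × D_3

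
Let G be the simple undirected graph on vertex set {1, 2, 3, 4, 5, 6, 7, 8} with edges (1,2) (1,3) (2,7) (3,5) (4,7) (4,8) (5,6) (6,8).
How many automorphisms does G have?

16

Every vertex has degree 2 and the graph is connected, so G is the 8-cycle C_8. The automorphisms of the 8-cycle are exactly the symmetries of a regular 8-gon: the dihedral group D_8, |D_8| = 16.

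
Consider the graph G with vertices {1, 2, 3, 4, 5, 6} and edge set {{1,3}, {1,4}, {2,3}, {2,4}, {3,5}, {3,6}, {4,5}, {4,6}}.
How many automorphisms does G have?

48

The vertices split by degree into {3, 4} (degree 4) and {1, 2, 5, 6} (degree 2); every edge runs between the two parts, so G is the complete bipartite graph K_{2,4}. Automorphisms preserve the bipartition setwise (since the parts differ in size) and act as S_4 × S_2 within it; |Aut| = 48.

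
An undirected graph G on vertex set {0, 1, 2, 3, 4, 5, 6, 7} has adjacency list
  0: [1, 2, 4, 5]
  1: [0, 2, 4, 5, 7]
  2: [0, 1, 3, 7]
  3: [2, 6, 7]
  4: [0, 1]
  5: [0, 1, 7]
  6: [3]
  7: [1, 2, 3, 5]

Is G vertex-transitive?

Vertex 1 is the only vertex of degree 5, so every automorphism fixes it; G is not vertex-transitive.

No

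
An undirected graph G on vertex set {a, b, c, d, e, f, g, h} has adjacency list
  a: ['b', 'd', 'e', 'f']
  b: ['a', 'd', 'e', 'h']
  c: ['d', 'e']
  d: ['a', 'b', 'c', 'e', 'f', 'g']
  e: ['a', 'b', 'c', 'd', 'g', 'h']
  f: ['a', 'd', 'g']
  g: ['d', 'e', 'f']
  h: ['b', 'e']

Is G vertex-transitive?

Automorphisms preserve degree, but G has vertices of degree 2 and vertices of degree 6; no automorphism maps one to the other, so G is not vertex-transitive.

No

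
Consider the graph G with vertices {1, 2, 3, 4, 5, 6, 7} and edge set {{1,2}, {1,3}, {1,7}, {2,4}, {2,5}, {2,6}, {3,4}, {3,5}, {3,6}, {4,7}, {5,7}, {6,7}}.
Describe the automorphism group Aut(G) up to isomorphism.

S_3 × S_4

The vertices split by degree into {2, 3, 7} (degree 4) and {1, 4, 5, 6} (degree 3); every edge runs between the two parts, so G is the complete bipartite graph K_{3,4}. The parts have unequal sizes, so no automorphism swaps them; each part is permuted independently, giving S_3 × S_4 of order 3!·4! = 144.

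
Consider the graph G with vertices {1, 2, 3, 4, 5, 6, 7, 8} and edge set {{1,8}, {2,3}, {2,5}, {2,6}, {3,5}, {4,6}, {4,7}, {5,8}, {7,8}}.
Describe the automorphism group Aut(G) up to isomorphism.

The degree sequence is [1, 3, 2, 2, 3, 2, 2, 3]. Checking the degree-preserving permutations of the vertex set shows that none except the identity preserves every edge, so Aut(G) is trivial.

the trivial group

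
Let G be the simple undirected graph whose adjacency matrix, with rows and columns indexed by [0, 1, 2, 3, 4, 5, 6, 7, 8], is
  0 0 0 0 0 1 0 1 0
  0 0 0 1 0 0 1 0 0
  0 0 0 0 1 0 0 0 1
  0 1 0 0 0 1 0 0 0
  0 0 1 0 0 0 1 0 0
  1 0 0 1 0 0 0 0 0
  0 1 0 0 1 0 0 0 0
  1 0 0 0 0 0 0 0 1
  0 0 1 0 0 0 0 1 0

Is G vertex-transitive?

Yes

Every vertex has degree 2 and the graph is connected, so G is the 9-cycle C_9. The automorphisms of the 9-cycle are exactly the symmetries of a regular 9-gon: the dihedral group D_9, |D_9| = 18. Under this action every vertex can be carried to every other, so G is vertex-transitive.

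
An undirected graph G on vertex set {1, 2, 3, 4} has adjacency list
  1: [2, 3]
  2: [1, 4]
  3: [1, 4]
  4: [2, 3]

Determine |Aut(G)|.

8

G is 2-regular and bipartite on 2^2 = 4 vertices with girth 4; it is the hypercube graph Q_2. The symmetry group of the 2-cube is the hyperoctahedral group B_2 = Z_2 ≀ S_2, of order 2^2·2! = 8.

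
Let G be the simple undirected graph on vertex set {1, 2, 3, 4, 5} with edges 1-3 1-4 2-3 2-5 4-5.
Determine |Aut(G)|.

Every vertex has degree 2 and the graph is connected, so G is the 5-cycle C_5. The automorphisms of the 5-cycle are exactly the symmetries of a regular 5-gon: the dihedral group D_5, |D_5| = 10.

10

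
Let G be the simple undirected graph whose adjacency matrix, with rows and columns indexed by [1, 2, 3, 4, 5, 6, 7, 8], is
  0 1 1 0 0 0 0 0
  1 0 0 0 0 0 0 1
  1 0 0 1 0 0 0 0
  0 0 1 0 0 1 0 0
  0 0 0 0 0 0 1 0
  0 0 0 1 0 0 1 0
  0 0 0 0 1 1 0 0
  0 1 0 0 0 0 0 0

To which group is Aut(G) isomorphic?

Z_2

The degree sequence is [2, 2, 2, 2, 1, 2, 2, 1]; the two degree-1 vertices 5 and 8 are the ends of a path, so G = P_8. A path has exactly one nontrivial symmetry — reversal — giving Aut(G) of order 2.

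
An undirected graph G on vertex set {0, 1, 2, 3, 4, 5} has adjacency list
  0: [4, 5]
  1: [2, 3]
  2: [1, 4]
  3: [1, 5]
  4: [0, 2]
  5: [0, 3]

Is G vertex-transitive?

G is 2-regular and connected on 6 vertices, i.e. the cycle C_6. The automorphisms of the 6-cycle are exactly the symmetries of a regular 6-gon: the dihedral group D_6, |D_6| = 12. This group acts transitively on the 6 vertices.

Yes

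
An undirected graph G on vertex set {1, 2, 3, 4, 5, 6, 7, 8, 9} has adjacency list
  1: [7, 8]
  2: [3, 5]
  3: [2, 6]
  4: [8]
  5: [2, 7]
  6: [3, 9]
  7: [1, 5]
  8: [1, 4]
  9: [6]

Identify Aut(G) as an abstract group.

The degree sequence is [2, 2, 2, 1, 2, 2, 2, 2, 1]; the two degree-1 vertices 4 and 9 are the ends of a path, so G = P_9. The only nontrivial automorphism of a path is the end-to-end reflection, so Aut(G) ≅ Z_2.

C_2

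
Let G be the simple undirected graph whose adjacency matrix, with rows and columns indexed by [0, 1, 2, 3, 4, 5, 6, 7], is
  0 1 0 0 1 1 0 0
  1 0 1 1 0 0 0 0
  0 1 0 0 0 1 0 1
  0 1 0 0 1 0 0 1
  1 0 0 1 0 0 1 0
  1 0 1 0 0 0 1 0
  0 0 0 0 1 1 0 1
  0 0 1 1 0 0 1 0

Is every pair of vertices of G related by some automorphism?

Yes

G is 3-regular and bipartite on 2^3 = 8 vertices with girth 4; it is the hypercube graph Q_3. The symmetry group of the 3-cube is the hyperoctahedral group B_3 = Z_2 ≀ S_3, of order 2^3·3! = 48. Under this action every vertex can be carried to every other, so G is vertex-transitive.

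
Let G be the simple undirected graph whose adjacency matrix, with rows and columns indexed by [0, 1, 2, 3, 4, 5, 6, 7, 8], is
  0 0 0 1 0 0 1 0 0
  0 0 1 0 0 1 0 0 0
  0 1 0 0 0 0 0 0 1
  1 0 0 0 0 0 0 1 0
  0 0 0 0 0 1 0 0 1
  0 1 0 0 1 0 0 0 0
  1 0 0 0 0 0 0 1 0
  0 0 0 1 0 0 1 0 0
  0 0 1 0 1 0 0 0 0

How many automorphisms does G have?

80

G has two connected components, {1, 2, 4, 5, 8} and {0, 3, 6, 7}; each is 2-regular, so G = C_5 ⊔ C_4. The components are non-isomorphic (different sizes), so Aut(G) = Aut(C_5) × Aut(C_4) = D_5 × D_4 of order 10·8 = 80.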